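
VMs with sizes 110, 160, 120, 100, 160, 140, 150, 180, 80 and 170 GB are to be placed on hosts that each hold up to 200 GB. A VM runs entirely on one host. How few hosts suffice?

9

Total = 180 + 170 + 160 + 160 + 150 + 140 + 120 + 110 + 100 + 80 = 1370 GB.
Lower bound: ⌈1370/200⌉ = 7 hosts.
Also, 8 VMs each exceed 100 GB, and no two of those can share a host, so at least 8 hosts are needed.
A packing using 9 hosts:
  host 1: 180 = 180
  host 2: 170 = 170
  host 3: 160 = 160
  host 4: 160 = 160
  host 5: 150 = 150
  host 6: 140 = 140
  host 7: 120 + 80 = 200
  host 8: 110 = 110
  host 9: 100 = 100
No arrangement into 8 hosts stays within capacity, so 9 is optimal.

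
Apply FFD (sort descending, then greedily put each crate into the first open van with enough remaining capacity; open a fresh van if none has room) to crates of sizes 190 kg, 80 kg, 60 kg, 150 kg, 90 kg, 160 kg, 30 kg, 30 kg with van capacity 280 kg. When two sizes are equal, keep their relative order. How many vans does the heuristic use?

Sorted descending: 190, 160, 150, 90, 80, 60, 30, 30.
  190 → van 1 (new)  [load 190/280]
  160 → van 2 (new)  [load 160/280]
  150 → van 3 (new)  [load 150/280]
  90 → van 1  [load 280/280]
  80 → van 2  [load 240/280]
  60 → van 3  [load 210/280]
  30 → van 2  [load 270/280]
  30 → van 3  [load 240/280]
3 vans opened.

3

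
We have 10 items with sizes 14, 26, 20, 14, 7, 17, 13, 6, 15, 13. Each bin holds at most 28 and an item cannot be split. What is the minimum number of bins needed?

6

Total = 26 + 20 + 17 + 15 + 14 + 14 + 13 + 13 + 7 + 6 = 145.
Lower bound: ⌈145/28⌉ = 6 bins.
A packing using 6 bins:
  bin 1: 26 = 26
  bin 2: 20 + 7 = 27
  bin 3: 17 + 6 = 23
  bin 4: 15 + 13 = 28
  bin 5: 14 + 14 = 28
  bin 6: 13 = 13
This matches the lower bound, so 6 is optimal.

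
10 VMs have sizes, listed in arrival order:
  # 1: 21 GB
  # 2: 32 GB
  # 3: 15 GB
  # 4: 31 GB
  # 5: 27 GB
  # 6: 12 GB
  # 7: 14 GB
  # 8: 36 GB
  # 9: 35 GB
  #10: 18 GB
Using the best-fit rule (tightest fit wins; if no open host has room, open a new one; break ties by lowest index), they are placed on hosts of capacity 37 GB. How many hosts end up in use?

  21 → host 1 (new)  [load 21/37]
  32 → host 2 (new)  [load 32/37]
  15 → host 1  [load 36/37]
  31 → host 3 (new)  [load 31/37]
  27 → host 4 (new)  [load 27/37]
  12 → host 5 (new)  [load 12/37]
  14 → host 5  [load 26/37]
  36 → host 6 (new)  [load 36/37]
  35 → host 7 (new)  [load 35/37]
  18 → host 8 (new)  [load 18/37]
8 hosts opened.

8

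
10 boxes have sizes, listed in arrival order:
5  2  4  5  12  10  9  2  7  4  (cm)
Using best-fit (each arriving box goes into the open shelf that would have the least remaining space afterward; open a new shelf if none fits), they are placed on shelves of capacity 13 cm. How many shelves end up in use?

5

  5 → shelf 1 (new)  [load 5/13]
  2 → shelf 1  [load 7/13]
  4 → shelf 1  [load 11/13]
  5 → shelf 2 (new)  [load 5/13]
  12 → shelf 3 (new)  [load 12/13]
  10 → shelf 4 (new)  [load 10/13]
  9 → shelf 5 (new)  [load 9/13]
  2 → shelf 1  [load 13/13]
  7 → shelf 2  [load 12/13]
  4 → shelf 5  [load 13/13]
5 shelves opened.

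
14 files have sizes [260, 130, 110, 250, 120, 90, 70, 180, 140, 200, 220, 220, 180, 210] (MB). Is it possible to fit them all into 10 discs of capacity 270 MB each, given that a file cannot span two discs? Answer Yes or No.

A valid assignment using 10 discs:
  disc 1: 260 = 260
  disc 2: 250 = 250
  disc 3: 220 = 220
  disc 4: 220 = 220
  disc 5: 210 = 210
  disc 6: 200 + 70 = 270
  disc 7: 180 + 90 = 270
  disc 8: 180 = 180
  disc 9: 140 + 130 = 270
  disc 10: 120 + 110 = 230
Every load is within 270 MB, so 10 discs suffice.

Yes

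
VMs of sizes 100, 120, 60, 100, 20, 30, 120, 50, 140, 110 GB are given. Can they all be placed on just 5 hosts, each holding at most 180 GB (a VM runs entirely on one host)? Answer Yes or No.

Total = 850 GB; ⌈850/180⌉ = 5.
6 VMs each exceed half the capacity and cannot share a host, forcing at least 6 hosts.
At least 6 hosts are required, but only 5 are allowed.

No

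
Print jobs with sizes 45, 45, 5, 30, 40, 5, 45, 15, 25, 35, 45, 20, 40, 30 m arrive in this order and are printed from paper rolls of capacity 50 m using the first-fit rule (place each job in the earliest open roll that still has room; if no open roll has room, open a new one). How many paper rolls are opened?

10

  45 → roll 1 (new)  [load 45/50]
  45 → roll 2 (new)  [load 45/50]
  5 → roll 1  [load 50/50]
  30 → roll 3 (new)  [load 30/50]
  40 → roll 4 (new)  [load 40/50]
  5 → roll 2  [load 50/50]
  45 → roll 5 (new)  [load 45/50]
  15 → roll 3  [load 45/50]
  25 → roll 6 (new)  [load 25/50]
  35 → roll 7 (new)  [load 35/50]
  45 → roll 8 (new)  [load 45/50]
  20 → roll 6  [load 45/50]
  40 → roll 9 (new)  [load 40/50]
  30 → roll 10 (new)  [load 30/50]
10 paper rolls opened.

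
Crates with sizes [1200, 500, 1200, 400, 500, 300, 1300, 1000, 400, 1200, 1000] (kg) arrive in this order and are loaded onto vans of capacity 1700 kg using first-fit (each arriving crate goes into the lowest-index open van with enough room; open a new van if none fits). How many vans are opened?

  1200 → van 1 (new)  [load 1200/1700]
  500 → van 1  [load 1700/1700]
  1200 → van 2 (new)  [load 1200/1700]
  400 → van 2  [load 1600/1700]
  500 → van 3 (new)  [load 500/1700]
  300 → van 3  [load 800/1700]
  1300 → van 4 (new)  [load 1300/1700]
  1000 → van 5 (new)  [load 1000/1700]
  400 → van 3  [load 1200/1700]
  1200 → van 6 (new)  [load 1200/1700]
  1000 → van 7 (new)  [load 1000/1700]
7 vans opened.

7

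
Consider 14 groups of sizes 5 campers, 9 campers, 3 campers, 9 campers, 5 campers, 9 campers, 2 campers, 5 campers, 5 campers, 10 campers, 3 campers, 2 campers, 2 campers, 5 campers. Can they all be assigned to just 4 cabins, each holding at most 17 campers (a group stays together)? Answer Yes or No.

No

Total = 74 campers; ⌈74/17⌉ = 5.
At least 5 cabins are required, but only 4 are allowed.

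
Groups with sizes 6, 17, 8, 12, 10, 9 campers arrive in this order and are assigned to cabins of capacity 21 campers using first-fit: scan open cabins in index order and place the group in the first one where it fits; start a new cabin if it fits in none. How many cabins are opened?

  6 → cabin 1 (new)  [load 6/21]
  17 → cabin 2 (new)  [load 17/21]
  8 → cabin 1  [load 14/21]
  12 → cabin 3 (new)  [load 12/21]
  10 → cabin 4 (new)  [load 10/21]
  9 → cabin 3  [load 21/21]
4 cabins opened.

4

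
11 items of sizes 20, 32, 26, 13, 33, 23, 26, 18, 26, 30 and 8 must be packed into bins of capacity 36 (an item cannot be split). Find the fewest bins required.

9

Total = 33 + 32 + 30 + 26 + 26 + 26 + 23 + 20 + 18 + 13 + 8 = 255.
Lower bound: ⌈255/36⌉ = 8 bins.
A packing using 9 bins:
  bin 1: 33 = 33
  bin 2: 32 = 32
  bin 3: 30 = 30
  bin 4: 26 + 8 = 34
  bin 5: 26 = 26
  bin 6: 26 = 26
  bin 7: 23 + 13 = 36
  bin 8: 20 = 20
  bin 9: 18 = 18
No arrangement into 8 bins stays within capacity, so 9 is optimal.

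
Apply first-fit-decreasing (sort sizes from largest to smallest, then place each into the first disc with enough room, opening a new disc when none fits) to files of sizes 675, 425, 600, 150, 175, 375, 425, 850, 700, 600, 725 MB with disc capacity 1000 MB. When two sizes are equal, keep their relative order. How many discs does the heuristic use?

7

Sorted descending: 850, 725, 700, 675, 600, 600, 425, 425, 375, 175, 150.
  850 → disc 1 (new)  [load 850/1000]
  725 → disc 2 (new)  [load 725/1000]
  700 → disc 3 (new)  [load 700/1000]
  675 → disc 4 (new)  [load 675/1000]
  600 → disc 5 (new)  [load 600/1000]
  600 → disc 6 (new)  [load 600/1000]
  425 → disc 7 (new)  [load 425/1000]
  425 → disc 7  [load 850/1000]
  375 → disc 5  [load 975/1000]
  175 → disc 2  [load 900/1000]
  150 → disc 1  [load 1000/1000]
7 discs opened.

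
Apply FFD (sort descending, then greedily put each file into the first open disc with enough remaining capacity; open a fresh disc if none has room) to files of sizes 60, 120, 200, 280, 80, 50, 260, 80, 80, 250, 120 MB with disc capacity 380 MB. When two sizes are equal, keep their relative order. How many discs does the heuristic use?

5

Sorted descending: 280, 260, 250, 200, 120, 120, 80, 80, 80, 60, 50.
  280 → disc 1 (new)  [load 280/380]
  260 → disc 2 (new)  [load 260/380]
  250 → disc 3 (new)  [load 250/380]
  200 → disc 4 (new)  [load 200/380]
  120 → disc 2  [load 380/380]
  120 → disc 3  [load 370/380]
  80 → disc 1  [load 360/380]
  80 → disc 4  [load 280/380]
  80 → disc 4  [load 360/380]
  60 → disc 5 (new)  [load 60/380]
  50 → disc 5  [load 110/380]
5 discs opened.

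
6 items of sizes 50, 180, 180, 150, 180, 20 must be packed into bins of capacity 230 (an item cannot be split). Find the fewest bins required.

Total = 180 + 180 + 180 + 150 + 50 + 20 = 760.
Lower bound: ⌈760/230⌉ = 4 bins.
A packing using 4 bins:
  bin 1: 180 + 50 = 230
  bin 2: 180 + 20 = 200
  bin 3: 180 = 180
  bin 4: 150 = 150
This matches the lower bound, so 4 is optimal.

4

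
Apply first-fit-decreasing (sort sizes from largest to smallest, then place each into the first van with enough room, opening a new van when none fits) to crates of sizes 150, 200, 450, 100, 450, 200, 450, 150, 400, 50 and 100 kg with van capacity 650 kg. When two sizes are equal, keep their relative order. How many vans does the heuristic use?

5

Sorted descending: 450, 450, 450, 400, 200, 200, 150, 150, 100, 100, 50.
  450 → van 1 (new)  [load 450/650]
  450 → van 2 (new)  [load 450/650]
  450 → van 3 (new)  [load 450/650]
  400 → van 4 (new)  [load 400/650]
  200 → van 1  [load 650/650]
  200 → van 2  [load 650/650]
  150 → van 3  [load 600/650]
  150 → van 4  [load 550/650]
  100 → van 4  [load 650/650]
  100 → van 5 (new)  [load 100/650]
  50 → van 3  [load 650/650]
5 vans opened.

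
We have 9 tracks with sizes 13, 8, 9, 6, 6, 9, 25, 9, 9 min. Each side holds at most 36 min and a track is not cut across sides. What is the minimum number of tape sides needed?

3

Total = 25 + 13 + 9 + 9 + 9 + 9 + 8 + 6 + 6 = 94 min.
Lower bound: ⌈94/36⌉ = 3 tape sides.
A packing using 3 tape sides:
  side 1: 25 + 9 = 34
  side 2: 13 + 9 + 9 = 31
  side 3: 9 + 8 + 6 + 6 = 29
This matches the lower bound, so 3 is optimal.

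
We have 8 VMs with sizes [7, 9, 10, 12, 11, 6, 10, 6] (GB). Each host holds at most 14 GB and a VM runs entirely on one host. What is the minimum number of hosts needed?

Total = 12 + 11 + 10 + 10 + 9 + 7 + 6 + 6 = 71 GB.
Lower bound: ⌈71/14⌉ = 6 hosts.
A packing using 7 hosts:
  host 1: 12 = 12
  host 2: 11 = 11
  host 3: 10 = 10
  host 4: 10 = 10
  host 5: 9 = 9
  host 6: 7 + 6 = 13
  host 7: 6 = 6
No arrangement into 6 hosts stays within capacity, so 7 is optimal.

7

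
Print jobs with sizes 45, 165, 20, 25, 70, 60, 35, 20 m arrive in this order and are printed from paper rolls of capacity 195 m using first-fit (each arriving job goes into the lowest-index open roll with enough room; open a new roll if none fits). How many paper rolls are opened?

3

  45 → roll 1 (new)  [load 45/195]
  165 → roll 2 (new)  [load 165/195]
  20 → roll 1  [load 65/195]
  25 → roll 1  [load 90/195]
  70 → roll 1  [load 160/195]
  60 → roll 3 (new)  [load 60/195]
  35 → roll 1  [load 195/195]
  20 → roll 2  [load 185/195]
3 paper rolls opened.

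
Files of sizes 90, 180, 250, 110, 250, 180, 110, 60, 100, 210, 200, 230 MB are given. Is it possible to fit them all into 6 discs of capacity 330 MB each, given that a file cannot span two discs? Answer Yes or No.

Total = 1970 MB; ⌈1970/330⌉ = 6.
7 files each exceed half the capacity and cannot share a disc, forcing at least 7 discs.
At least 7 discs are required, but only 6 are allowed.

No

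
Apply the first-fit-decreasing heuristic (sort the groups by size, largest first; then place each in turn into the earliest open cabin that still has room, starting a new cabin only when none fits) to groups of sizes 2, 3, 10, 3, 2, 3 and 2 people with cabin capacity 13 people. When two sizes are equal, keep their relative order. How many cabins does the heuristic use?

2

Sorted descending: 10, 3, 3, 3, 2, 2, 2.
  10 → cabin 1 (new)  [load 10/13]
  3 → cabin 1  [load 13/13]
  3 → cabin 2 (new)  [load 3/13]
  3 → cabin 2  [load 6/13]
  2 → cabin 2  [load 8/13]
  2 → cabin 2  [load 10/13]
  2 → cabin 2  [load 12/13]
2 cabins opened.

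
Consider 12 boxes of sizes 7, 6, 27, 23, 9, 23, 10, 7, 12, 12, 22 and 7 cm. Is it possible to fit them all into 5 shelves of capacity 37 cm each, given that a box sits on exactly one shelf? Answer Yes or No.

A valid assignment using 5 shelves:
  shelf 1: 27 + 10 = 37
  shelf 2: 23 + 12 = 35
  shelf 3: 23 + 12 = 35
  shelf 4: 22 + 9 + 6 = 37
  shelf 5: 7 + 7 + 7 = 21
Every load is within 37 cm, so 5 shelves suffice.

Yes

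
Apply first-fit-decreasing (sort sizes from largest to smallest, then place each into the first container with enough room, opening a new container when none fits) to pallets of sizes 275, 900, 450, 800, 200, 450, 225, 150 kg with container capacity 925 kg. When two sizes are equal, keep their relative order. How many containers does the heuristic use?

4

Sorted descending: 900, 800, 450, 450, 275, 225, 200, 150.
  900 → container 1 (new)  [load 900/925]
  800 → container 2 (new)  [load 800/925]
  450 → container 3 (new)  [load 450/925]
  450 → container 3  [load 900/925]
  275 → container 4 (new)  [load 275/925]
  225 → container 4  [load 500/925]
  200 → container 4  [load 700/925]
  150 → container 4  [load 850/925]
4 containers opened.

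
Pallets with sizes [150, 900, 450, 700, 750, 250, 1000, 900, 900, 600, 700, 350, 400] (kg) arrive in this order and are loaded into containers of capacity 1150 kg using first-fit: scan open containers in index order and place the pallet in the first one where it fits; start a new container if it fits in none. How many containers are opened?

  150 → container 1 (new)  [load 150/1150]
  900 → container 1  [load 1050/1150]
  450 → container 2 (new)  [load 450/1150]
  700 → container 2  [load 1150/1150]
  750 → container 3 (new)  [load 750/1150]
  250 → container 3  [load 1000/1150]
  1000 → container 4 (new)  [load 1000/1150]
  900 → container 5 (new)  [load 900/1150]
  900 → container 6 (new)  [load 900/1150]
  600 → container 7 (new)  [load 600/1150]
  700 → container 8 (new)  [load 700/1150]
  350 → container 7  [load 950/1150]
  400 → container 8  [load 1100/1150]
8 containers opened.

8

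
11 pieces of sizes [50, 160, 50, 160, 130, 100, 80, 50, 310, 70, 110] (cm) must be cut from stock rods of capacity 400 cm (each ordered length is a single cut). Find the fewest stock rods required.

4

Total = 310 + 160 + 160 + 130 + 110 + 100 + 80 + 70 + 50 + 50 + 50 = 1270 cm.
Lower bound: ⌈1270/400⌉ = 4 stock rods.
A packing using 4 stock rods:
  stock rod 1: 310 + 80 = 390
  stock rod 2: 160 + 160 + 70 = 390
  stock rod 3: 130 + 110 + 100 + 50 = 390
  stock rod 4: 50 + 50 = 100
This matches the lower bound, so 4 is optimal.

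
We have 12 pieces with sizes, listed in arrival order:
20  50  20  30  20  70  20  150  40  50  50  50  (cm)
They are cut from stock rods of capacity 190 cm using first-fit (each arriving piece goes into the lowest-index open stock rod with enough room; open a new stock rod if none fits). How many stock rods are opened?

4

  20 → stock rod 1 (new)  [load 20/190]
  50 → stock rod 1  [load 70/190]
  20 → stock rod 1  [load 90/190]
  30 → stock rod 1  [load 120/190]
  20 → stock rod 1  [load 140/190]
  70 → stock rod 2 (new)  [load 70/190]
  20 → stock rod 1  [load 160/190]
  150 → stock rod 3 (new)  [load 150/190]
  40 → stock rod 2  [load 110/190]
  50 → stock rod 2  [load 160/190]
  50 → stock rod 4 (new)  [load 50/190]
  50 → stock rod 4  [load 100/190]
4 stock rods opened.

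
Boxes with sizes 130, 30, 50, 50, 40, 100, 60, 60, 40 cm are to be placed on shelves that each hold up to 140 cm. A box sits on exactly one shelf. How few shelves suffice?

5

Total = 130 + 100 + 60 + 60 + 50 + 50 + 40 + 40 + 30 = 560 cm.
Lower bound: ⌈560/140⌉ = 4 shelves.
A packing using 5 shelves:
  shelf 1: 130 = 130
  shelf 2: 100 + 40 = 140
  shelf 3: 60 + 60 = 120
  shelf 4: 50 + 50 + 40 = 140
  shelf 5: 30 = 30
No arrangement into 4 shelves stays within capacity, so 5 is optimal.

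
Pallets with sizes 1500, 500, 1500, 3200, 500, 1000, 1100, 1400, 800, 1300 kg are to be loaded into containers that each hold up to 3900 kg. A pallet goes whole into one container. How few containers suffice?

4

Total = 3200 + 1500 + 1500 + 1400 + 1300 + 1100 + 1000 + 800 + 500 + 500 = 12800 kg.
Lower bound: ⌈12800/3900⌉ = 4 containers.
A packing using 4 containers:
  container 1: 3200 + 500 = 3700
  container 2: 1500 + 1500 + 800 = 3800
  container 3: 1400 + 1300 + 1100 = 3800
  container 4: 1000 + 500 = 1500
This matches the lower bound, so 4 is optimal.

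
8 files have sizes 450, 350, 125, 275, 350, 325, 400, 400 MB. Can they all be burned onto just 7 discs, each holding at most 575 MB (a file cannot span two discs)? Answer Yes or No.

Yes

A valid assignment using 7 discs:
  disc 1: 450 + 125 = 575
  disc 2: 400 = 400
  disc 3: 400 = 400
  disc 4: 350 = 350
  disc 5: 350 = 350
  disc 6: 325 = 325
  disc 7: 275 = 275
Every load is within 575 MB, so 7 discs suffice.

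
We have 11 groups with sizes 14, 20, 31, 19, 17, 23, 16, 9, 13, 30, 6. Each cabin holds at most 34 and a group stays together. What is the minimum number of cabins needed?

Total = 31 + 30 + 23 + 20 + 19 + 17 + 16 + 14 + 13 + 9 + 6 = 198.
Lower bound: ⌈198/34⌉ = 6 cabins.
A packing using 7 cabins:
  cabin 1: 31 = 31
  cabin 2: 30 = 30
  cabin 3: 23 + 9 = 32
  cabin 4: 20 + 14 = 34
  cabin 5: 19 + 13 = 32
  cabin 6: 17 + 16 = 33
  cabin 7: 6 = 6
No arrangement into 6 cabins stays within capacity, so 7 is optimal.

7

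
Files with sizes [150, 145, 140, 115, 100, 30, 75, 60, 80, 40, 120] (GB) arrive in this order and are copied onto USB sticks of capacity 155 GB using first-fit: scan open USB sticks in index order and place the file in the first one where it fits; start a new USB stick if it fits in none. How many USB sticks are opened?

8

  150 → USB stick 1 (new)  [load 150/155]
  145 → USB stick 2 (new)  [load 145/155]
  140 → USB stick 3 (new)  [load 140/155]
  115 → USB stick 4 (new)  [load 115/155]
  100 → USB stick 5 (new)  [load 100/155]
  30 → USB stick 4  [load 145/155]
  75 → USB stick 6 (new)  [load 75/155]
  60 → USB stick 6  [load 135/155]
  80 → USB stick 7 (new)  [load 80/155]
  40 → USB stick 5  [load 140/155]
  120 → USB stick 8 (new)  [load 120/155]
8 USB sticks opened.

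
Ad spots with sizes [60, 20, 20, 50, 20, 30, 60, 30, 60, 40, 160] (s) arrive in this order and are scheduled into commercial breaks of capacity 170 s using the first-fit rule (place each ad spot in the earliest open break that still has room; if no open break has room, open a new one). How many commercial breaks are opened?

4

  60 → break 1 (new)  [load 60/170]
  20 → break 1  [load 80/170]
  20 → break 1  [load 100/170]
  50 → break 1  [load 150/170]
  20 → break 1  [load 170/170]
  30 → break 2 (new)  [load 30/170]
  60 → break 2  [load 90/170]
  30 → break 2  [load 120/170]
  60 → break 3 (new)  [load 60/170]
  40 → break 2  [load 160/170]
  160 → break 4 (new)  [load 160/170]
4 commercial breaks opened.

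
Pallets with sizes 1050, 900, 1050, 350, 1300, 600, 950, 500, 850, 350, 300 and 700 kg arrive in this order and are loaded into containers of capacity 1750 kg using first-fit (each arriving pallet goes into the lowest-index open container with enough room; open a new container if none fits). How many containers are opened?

  1050 → container 1 (new)  [load 1050/1750]
  900 → container 2 (new)  [load 900/1750]
  1050 → container 3 (new)  [load 1050/1750]
  350 → container 1  [load 1400/1750]
  1300 → container 4 (new)  [load 1300/1750]
  600 → container 2  [load 1500/1750]
  950 → container 5 (new)  [load 950/1750]
  500 → container 3  [load 1550/1750]
  850 → container 6 (new)  [load 850/1750]
  350 → container 1  [load 1750/1750]
  300 → container 4  [load 1600/1750]
  700 → container 5  [load 1650/1750]
6 containers opened.

6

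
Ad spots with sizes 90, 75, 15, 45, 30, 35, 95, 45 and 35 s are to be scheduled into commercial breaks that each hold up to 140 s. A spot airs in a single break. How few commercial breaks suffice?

4

Total = 95 + 90 + 75 + 45 + 45 + 35 + 35 + 30 + 15 = 465 s.
Lower bound: ⌈465/140⌉ = 4 commercial breaks.
A packing using 4 commercial breaks:
  break 1: 95 + 45 = 140
  break 2: 90 + 45 = 135
  break 3: 75 + 35 + 30 = 140
  break 4: 35 + 15 = 50
This matches the lower bound, so 4 is optimal.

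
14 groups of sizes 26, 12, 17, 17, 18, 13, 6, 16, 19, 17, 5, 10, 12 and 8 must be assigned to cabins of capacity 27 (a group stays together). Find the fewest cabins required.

9

Total = 26 + 19 + 18 + 17 + 17 + 17 + 16 + 13 + 12 + 12 + 10 + 8 + 6 + 5 = 196.
Lower bound: ⌈196/27⌉ = 8 cabins.
A packing using 9 cabins:
  cabin 1: 26 = 26
  cabin 2: 19 + 8 = 27
  cabin 3: 18 + 6 = 24
  cabin 4: 17 + 10 = 27
  cabin 5: 17 + 5 = 22
  cabin 6: 17 = 17
  cabin 7: 16 = 16
  cabin 8: 13 + 12 = 25
  cabin 9: 12 = 12
No arrangement into 8 cabins stays within capacity, so 9 is optimal.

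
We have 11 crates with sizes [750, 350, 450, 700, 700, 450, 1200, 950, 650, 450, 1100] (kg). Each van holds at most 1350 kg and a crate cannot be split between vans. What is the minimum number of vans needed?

Total = 1200 + 1100 + 950 + 750 + 700 + 700 + 650 + 450 + 450 + 450 + 350 = 7750 kg.
Lower bound: ⌈7750/1350⌉ = 6 vans.
A packing using 7 vans:
  van 1: 1200 = 1200
  van 2: 1100 = 1100
  van 3: 950 + 350 = 1300
  van 4: 750 + 450 = 1200
  van 5: 700 + 650 = 1350
  van 6: 700 + 450 = 1150
  van 7: 450 = 450
No arrangement into 6 vans stays within capacity, so 7 is optimal.

7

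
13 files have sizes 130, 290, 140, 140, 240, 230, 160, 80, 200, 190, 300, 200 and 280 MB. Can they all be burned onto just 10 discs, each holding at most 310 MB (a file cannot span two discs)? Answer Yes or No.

Yes

A valid assignment using 10 discs:
  disc 1: 300 = 300
  disc 2: 290 = 290
  disc 3: 280 = 280
  disc 4: 240 = 240
  disc 5: 230 + 80 = 310
  disc 6: 200 = 200
  disc 7: 200 = 200
  disc 8: 190 = 190
  disc 9: 160 + 140 = 300
  disc 10: 140 + 130 = 270
Every load is within 310 MB, so 10 discs suffice.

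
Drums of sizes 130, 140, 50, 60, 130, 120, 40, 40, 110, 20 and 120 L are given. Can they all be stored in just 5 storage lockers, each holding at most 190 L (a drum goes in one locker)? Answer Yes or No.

Total = 960 L; ⌈960/190⌉ = 6.
At least 6 storage lockers are required, but only 5 are allowed.

No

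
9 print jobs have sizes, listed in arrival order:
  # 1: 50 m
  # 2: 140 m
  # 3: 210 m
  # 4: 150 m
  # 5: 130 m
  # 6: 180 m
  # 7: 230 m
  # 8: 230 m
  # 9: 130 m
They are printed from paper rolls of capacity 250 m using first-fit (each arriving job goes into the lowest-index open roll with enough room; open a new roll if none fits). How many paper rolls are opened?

  50 → roll 1 (new)  [load 50/250]
  140 → roll 1  [load 190/250]
  210 → roll 2 (new)  [load 210/250]
  150 → roll 3 (new)  [load 150/250]
  130 → roll 4 (new)  [load 130/250]
  180 → roll 5 (new)  [load 180/250]
  230 → roll 6 (new)  [load 230/250]
  230 → roll 7 (new)  [load 230/250]
  130 → roll 8 (new)  [load 130/250]
8 paper rolls opened.

8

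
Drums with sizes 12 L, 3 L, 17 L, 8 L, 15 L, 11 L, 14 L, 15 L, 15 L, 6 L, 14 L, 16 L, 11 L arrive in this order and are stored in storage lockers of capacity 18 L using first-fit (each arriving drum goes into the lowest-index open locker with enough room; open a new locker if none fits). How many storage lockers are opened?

11

  12 → locker 1 (new)  [load 12/18]
  3 → locker 1  [load 15/18]
  17 → locker 2 (new)  [load 17/18]
  8 → locker 3 (new)  [load 8/18]
  15 → locker 4 (new)  [load 15/18]
  11 → locker 5 (new)  [load 11/18]
  14 → locker 6 (new)  [load 14/18]
  15 → locker 7 (new)  [load 15/18]
  15 → locker 8 (new)  [load 15/18]
  6 → locker 3  [load 14/18]
  14 → locker 9 (new)  [load 14/18]
  16 → locker 10 (new)  [load 16/18]
  11 → locker 11 (new)  [load 11/18]
11 storage lockers opened.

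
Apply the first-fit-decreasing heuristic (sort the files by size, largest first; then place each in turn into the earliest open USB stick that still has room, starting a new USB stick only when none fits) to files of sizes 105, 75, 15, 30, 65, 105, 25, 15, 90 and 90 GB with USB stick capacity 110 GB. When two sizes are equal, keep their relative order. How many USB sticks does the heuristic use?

6

Sorted descending: 105, 105, 90, 90, 75, 65, 30, 25, 15, 15.
  105 → USB stick 1 (new)  [load 105/110]
  105 → USB stick 2 (new)  [load 105/110]
  90 → USB stick 3 (new)  [load 90/110]
  90 → USB stick 4 (new)  [load 90/110]
  75 → USB stick 5 (new)  [load 75/110]
  65 → USB stick 6 (new)  [load 65/110]
  30 → USB stick 5  [load 105/110]
  25 → USB stick 6  [load 90/110]
  15 → USB stick 3  [load 105/110]
  15 → USB stick 4  [load 105/110]
6 USB sticks opened.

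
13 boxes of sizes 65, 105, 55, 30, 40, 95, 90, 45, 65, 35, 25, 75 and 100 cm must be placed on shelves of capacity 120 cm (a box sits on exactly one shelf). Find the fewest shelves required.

8

Total = 105 + 100 + 95 + 90 + 75 + 65 + 65 + 55 + 45 + 40 + 35 + 30 + 25 = 825 cm.
Lower bound: ⌈825/120⌉ = 7 shelves.
A packing using 8 shelves:
  shelf 1: 105 = 105
  shelf 2: 100 = 100
  shelf 3: 95 + 25 = 120
  shelf 4: 90 + 30 = 120
  shelf 5: 75 + 45 = 120
  shelf 6: 65 + 55 = 120
  shelf 7: 65 + 40 = 105
  shelf 8: 35 = 35
No arrangement into 7 shelves stays within capacity, so 8 is optimal.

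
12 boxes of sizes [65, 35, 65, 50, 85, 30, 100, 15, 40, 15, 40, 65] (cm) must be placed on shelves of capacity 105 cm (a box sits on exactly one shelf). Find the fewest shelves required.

6

Total = 100 + 85 + 65 + 65 + 65 + 50 + 40 + 40 + 35 + 30 + 15 + 15 = 605 cm.
Lower bound: ⌈605/105⌉ = 6 shelves.
A packing using 6 shelves:
  shelf 1: 100 = 100
  shelf 2: 85 + 15 = 100
  shelf 3: 65 + 40 = 105
  shelf 4: 65 + 40 = 105
  shelf 5: 65 + 35 = 100
  shelf 6: 50 + 30 + 15 = 95
This matches the lower bound, so 6 is optimal.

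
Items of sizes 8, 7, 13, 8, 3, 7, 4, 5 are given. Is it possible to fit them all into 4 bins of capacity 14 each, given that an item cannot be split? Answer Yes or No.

No

Total = 55; ⌈55/14⌉ = 4.
The bound of 4 does not rule out 4, but exhaustive search shows no assignment into 4 bins of capacity 14 exists — the minimum is 5.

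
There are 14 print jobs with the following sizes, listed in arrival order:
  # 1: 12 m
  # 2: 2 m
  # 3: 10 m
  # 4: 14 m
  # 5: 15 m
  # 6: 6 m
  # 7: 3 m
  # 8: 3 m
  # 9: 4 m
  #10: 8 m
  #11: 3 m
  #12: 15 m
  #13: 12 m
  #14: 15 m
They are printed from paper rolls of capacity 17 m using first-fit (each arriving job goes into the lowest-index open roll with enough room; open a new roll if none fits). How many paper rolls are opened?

  12 → roll 1 (new)  [load 12/17]
  2 → roll 1  [load 14/17]
  10 → roll 2 (new)  [load 10/17]
  14 → roll 3 (new)  [load 14/17]
  15 → roll 4 (new)  [load 15/17]
  6 → roll 2  [load 16/17]
  3 → roll 1  [load 17/17]
  3 → roll 3  [load 17/17]
  4 → roll 5 (new)  [load 4/17]
  8 → roll 5  [load 12/17]
  3 → roll 5  [load 15/17]
  15 → roll 6 (new)  [load 15/17]
  12 → roll 7 (new)  [load 12/17]
  15 → roll 8 (new)  [load 15/17]
8 paper rolls opened.

8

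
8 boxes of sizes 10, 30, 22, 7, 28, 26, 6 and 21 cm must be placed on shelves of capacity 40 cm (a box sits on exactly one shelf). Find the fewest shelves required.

5

Total = 30 + 28 + 26 + 22 + 21 + 10 + 7 + 6 = 150 cm.
Lower bound: ⌈150/40⌉ = 4 shelves.
Also, 5 boxes each exceed 20 cm, and no two of those can share a shelf, so at least 5 shelves are needed.
A packing using 5 shelves:
  shelf 1: 30 + 10 = 40
  shelf 2: 28 + 7 = 35
  shelf 3: 26 + 6 = 32
  shelf 4: 22 = 22
  shelf 5: 21 = 21
This matches the lower bound, so 5 is optimal.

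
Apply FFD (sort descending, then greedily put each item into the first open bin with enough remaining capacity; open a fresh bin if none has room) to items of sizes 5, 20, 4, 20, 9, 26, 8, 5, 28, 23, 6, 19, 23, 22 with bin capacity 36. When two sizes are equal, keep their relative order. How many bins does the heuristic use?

8

Sorted descending: 28, 26, 23, 23, 22, 20, 20, 19, 9, 8, 6, 5, 5, 4.
  28 → bin 1 (new)  [load 28/36]
  26 → bin 2 (new)  [load 26/36]
  23 → bin 3 (new)  [load 23/36]
  23 → bin 4 (new)  [load 23/36]
  22 → bin 5 (new)  [load 22/36]
  20 → bin 6 (new)  [load 20/36]
  20 → bin 7 (new)  [load 20/36]
  19 → bin 8 (new)  [load 19/36]
  9 → bin 2  [load 35/36]
  8 → bin 1  [load 36/36]
  6 → bin 3  [load 29/36]
  5 → bin 3  [load 34/36]
  5 → bin 4  [load 28/36]
  4 → bin 4  [load 32/36]
8 bins opened.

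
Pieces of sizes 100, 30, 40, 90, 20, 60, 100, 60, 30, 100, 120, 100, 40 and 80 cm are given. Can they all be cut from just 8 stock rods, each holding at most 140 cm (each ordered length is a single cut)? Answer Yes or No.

Yes

A valid assignment using 8 stock rods:
  stock rod 1: 120 + 20 = 140
  stock rod 2: 100 + 40 = 140
  stock rod 3: 100 + 40 = 140
  stock rod 4: 100 + 30 = 130
  stock rod 5: 100 + 30 = 130
  stock rod 6: 90 = 90
  stock rod 7: 80 + 60 = 140
  stock rod 8: 60 = 60
Every load is within 140 cm, so 8 stock rods suffice.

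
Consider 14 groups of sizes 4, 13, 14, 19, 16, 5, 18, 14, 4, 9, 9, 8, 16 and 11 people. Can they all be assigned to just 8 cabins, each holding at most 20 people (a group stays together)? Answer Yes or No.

No

Total = 160 people; ⌈160/20⌉ = 8.
The bound of 8 does not rule out 8, but exhaustive search shows no assignment into 8 cabins of capacity 20 people exists — the minimum is 9.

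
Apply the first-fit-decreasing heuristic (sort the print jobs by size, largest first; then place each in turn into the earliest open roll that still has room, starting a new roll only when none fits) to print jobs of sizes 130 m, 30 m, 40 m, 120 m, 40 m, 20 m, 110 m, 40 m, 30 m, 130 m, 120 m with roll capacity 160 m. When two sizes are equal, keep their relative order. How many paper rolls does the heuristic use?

Sorted descending: 130, 130, 120, 120, 110, 40, 40, 40, 30, 30, 20.
  130 → roll 1 (new)  [load 130/160]
  130 → roll 2 (new)  [load 130/160]
  120 → roll 3 (new)  [load 120/160]
  120 → roll 4 (new)  [load 120/160]
  110 → roll 5 (new)  [load 110/160]
  40 → roll 3  [load 160/160]
  40 → roll 4  [load 160/160]
  40 → roll 5  [load 150/160]
  30 → roll 1  [load 160/160]
  30 → roll 2  [load 160/160]
  20 → roll 6 (new)  [load 20/160]
6 paper rolls opened.

6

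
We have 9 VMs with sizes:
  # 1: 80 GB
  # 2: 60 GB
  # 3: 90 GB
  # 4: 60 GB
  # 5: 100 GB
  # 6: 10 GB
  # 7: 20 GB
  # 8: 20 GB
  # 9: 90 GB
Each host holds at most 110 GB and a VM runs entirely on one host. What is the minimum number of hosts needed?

Total = 100 + 90 + 90 + 80 + 60 + 60 + 20 + 20 + 10 = 530 GB.
Lower bound: ⌈530/110⌉ = 5 hosts.
Also, 6 VMs each exceed 55 GB, and no two of those can share a host, so at least 6 hosts are needed.
A packing using 6 hosts:
  host 1: 100 + 10 = 110
  host 2: 90 + 20 = 110
  host 3: 90 + 20 = 110
  host 4: 80 = 80
  host 5: 60 = 60
  host 6: 60 = 60
This matches the lower bound, so 6 is optimal.

6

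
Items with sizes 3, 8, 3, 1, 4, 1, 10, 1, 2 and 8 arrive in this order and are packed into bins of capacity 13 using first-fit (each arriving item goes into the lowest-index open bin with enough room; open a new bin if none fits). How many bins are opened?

4

  3 → bin 1 (new)  [load 3/13]
  8 → bin 1  [load 11/13]
  3 → bin 2 (new)  [load 3/13]
  1 → bin 1  [load 12/13]
  4 → bin 2  [load 7/13]
  1 → bin 1  [load 13/13]
  10 → bin 3 (new)  [load 10/13]
  1 → bin 2  [load 8/13]
  2 → bin 2  [load 10/13]
  8 → bin 4 (new)  [load 8/13]
4 bins opened.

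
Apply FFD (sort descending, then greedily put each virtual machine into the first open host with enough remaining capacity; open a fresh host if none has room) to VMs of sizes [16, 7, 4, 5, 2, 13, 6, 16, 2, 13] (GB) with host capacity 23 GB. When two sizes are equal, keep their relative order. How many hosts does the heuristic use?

4

Sorted descending: 16, 16, 13, 13, 7, 6, 5, 4, 2, 2.
  16 → host 1 (new)  [load 16/23]
  16 → host 2 (new)  [load 16/23]
  13 → host 3 (new)  [load 13/23]
  13 → host 4 (new)  [load 13/23]
  7 → host 1  [load 23/23]
  6 → host 2  [load 22/23]
  5 → host 3  [load 18/23]
  4 → host 3  [load 22/23]
  2 → host 4  [load 15/23]
  2 → host 4  [load 17/23]
4 hosts opened.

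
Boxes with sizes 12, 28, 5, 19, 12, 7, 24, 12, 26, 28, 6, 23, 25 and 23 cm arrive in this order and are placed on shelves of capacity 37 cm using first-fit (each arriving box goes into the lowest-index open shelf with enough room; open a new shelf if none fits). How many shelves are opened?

  12 → shelf 1 (new)  [load 12/37]
  28 → shelf 2 (new)  [load 28/37]
  5 → shelf 1  [load 17/37]
  19 → shelf 1  [load 36/37]
  12 → shelf 3 (new)  [load 12/37]
  7 → shelf 2  [load 35/37]
  24 → shelf 3  [load 36/37]
  12 → shelf 4 (new)  [load 12/37]
  26 → shelf 5 (new)  [load 26/37]
  28 → shelf 6 (new)  [load 28/37]
  6 → shelf 4  [load 18/37]
  23 → shelf 7 (new)  [load 23/37]
  25 → shelf 8 (new)  [load 25/37]
  23 → shelf 9 (new)  [load 23/37]
9 shelves opened.

9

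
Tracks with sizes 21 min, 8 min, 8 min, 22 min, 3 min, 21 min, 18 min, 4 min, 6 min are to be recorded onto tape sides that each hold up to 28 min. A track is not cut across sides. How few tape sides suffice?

5

Total = 22 + 21 + 21 + 18 + 8 + 8 + 6 + 4 + 3 = 111 min.
Lower bound: ⌈111/28⌉ = 4 tape sides.
A packing using 5 tape sides:
  side 1: 22 + 6 = 28
  side 2: 21 + 4 + 3 = 28
  side 3: 21 = 21
  side 4: 18 + 8 = 26
  side 5: 8 = 8
No arrangement into 4 tape sides stays within capacity, so 5 is optimal.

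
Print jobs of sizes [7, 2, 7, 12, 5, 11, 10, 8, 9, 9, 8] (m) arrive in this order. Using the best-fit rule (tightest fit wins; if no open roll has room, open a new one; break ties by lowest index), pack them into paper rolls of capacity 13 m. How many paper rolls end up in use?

  7 → roll 1 (new)  [load 7/13]
  2 → roll 1  [load 9/13]
  7 → roll 2 (new)  [load 7/13]
  12 → roll 3 (new)  [load 12/13]
  5 → roll 2  [load 12/13]
  11 → roll 4 (new)  [load 11/13]
  10 → roll 5 (new)  [load 10/13]
  8 → roll 6 (new)  [load 8/13]
  9 → roll 7 (new)  [load 9/13]
  9 → roll 8 (new)  [load 9/13]
  8 → roll 9 (new)  [load 8/13]
9 paper rolls opened.

9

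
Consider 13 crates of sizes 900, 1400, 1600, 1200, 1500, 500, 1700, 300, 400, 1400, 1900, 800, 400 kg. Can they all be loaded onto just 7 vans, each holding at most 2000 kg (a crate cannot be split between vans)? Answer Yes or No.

Total = 14000 kg; ⌈14000/2000⌉ = 7.
The bound of 7 does not rule out 7, but exhaustive search shows no assignment into 7 vans of capacity 2000 kg exists — the minimum is 8.

No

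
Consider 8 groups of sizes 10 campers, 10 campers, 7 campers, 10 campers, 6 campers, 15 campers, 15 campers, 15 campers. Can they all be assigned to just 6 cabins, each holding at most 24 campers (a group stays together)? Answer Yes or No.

Yes

A valid assignment using 5 cabins:
  cabin 1: 15 + 7 = 22
  cabin 2: 15 + 6 = 21
  cabin 3: 15 = 15
  cabin 4: 10 + 10 = 20
  cabin 5: 10 = 10
That uses only 5 ≤ 6, so 6 cabins are enough.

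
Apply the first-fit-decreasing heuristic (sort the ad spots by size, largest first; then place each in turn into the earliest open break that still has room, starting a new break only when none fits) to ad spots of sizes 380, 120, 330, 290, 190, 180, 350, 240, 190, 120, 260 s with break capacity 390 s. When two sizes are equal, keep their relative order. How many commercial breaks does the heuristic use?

Sorted descending: 380, 350, 330, 290, 260, 240, 190, 190, 180, 120, 120.
  380 → break 1 (new)  [load 380/390]
  350 → break 2 (new)  [load 350/390]
  330 → break 3 (new)  [load 330/390]
  290 → break 4 (new)  [load 290/390]
  260 → break 5 (new)  [load 260/390]
  240 → break 6 (new)  [load 240/390]
  190 → break 7 (new)  [load 190/390]
  190 → break 7  [load 380/390]
  180 → break 8 (new)  [load 180/390]
  120 → break 5  [load 380/390]
  120 → break 6  [load 360/390]
8 commercial breaks opened.

8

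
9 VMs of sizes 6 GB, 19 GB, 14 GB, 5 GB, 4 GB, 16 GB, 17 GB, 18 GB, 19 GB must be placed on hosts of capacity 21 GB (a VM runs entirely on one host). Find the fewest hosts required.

6

Total = 19 + 19 + 18 + 17 + 16 + 14 + 6 + 5 + 4 = 118 GB.
Lower bound: ⌈118/21⌉ = 6 hosts.
A packing using 6 hosts:
  host 1: 19 = 19
  host 2: 19 = 19
  host 3: 18 = 18
  host 4: 17 + 4 = 21
  host 5: 16 + 5 = 21
  host 6: 14 + 6 = 20
This matches the lower bound, so 6 is optimal.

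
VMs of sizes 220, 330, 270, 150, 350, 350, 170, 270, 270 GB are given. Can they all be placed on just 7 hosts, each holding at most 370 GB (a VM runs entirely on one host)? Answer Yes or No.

Total = 2380 GB; ⌈2380/370⌉ = 7.
The bound of 7 does not rule out 7, but exhaustive search shows no assignment into 7 hosts of capacity 370 GB exists — the minimum is 8.

No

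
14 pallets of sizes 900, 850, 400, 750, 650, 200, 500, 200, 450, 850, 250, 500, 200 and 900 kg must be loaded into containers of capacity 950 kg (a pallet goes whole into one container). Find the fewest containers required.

Total = 900 + 900 + 850 + 850 + 750 + 650 + 500 + 500 + 450 + 400 + 250 + 200 + 200 + 200 = 7600 kg.
Lower bound: ⌈7600/950⌉ = 8 containers.
A packing using 9 containers:
  container 1: 900 = 900
  container 2: 900 = 900
  container 3: 850 = 850
  container 4: 850 = 850
  container 5: 750 + 200 = 950
  container 6: 650 + 250 = 900
  container 7: 500 + 450 = 950
  container 8: 500 + 400 = 900
  container 9: 200 + 200 = 400
No arrangement into 8 containers stays within capacity, so 9 is optimal.

9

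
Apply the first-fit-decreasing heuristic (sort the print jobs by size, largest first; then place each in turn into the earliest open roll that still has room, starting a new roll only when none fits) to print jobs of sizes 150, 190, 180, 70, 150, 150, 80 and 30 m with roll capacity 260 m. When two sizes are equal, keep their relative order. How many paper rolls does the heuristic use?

5

Sorted descending: 190, 180, 150, 150, 150, 80, 70, 30.
  190 → roll 1 (new)  [load 190/260]
  180 → roll 2 (new)  [load 180/260]
  150 → roll 3 (new)  [load 150/260]
  150 → roll 4 (new)  [load 150/260]
  150 → roll 5 (new)  [load 150/260]
  80 → roll 2  [load 260/260]
  70 → roll 1  [load 260/260]
  30 → roll 3  [load 180/260]
5 paper rolls opened.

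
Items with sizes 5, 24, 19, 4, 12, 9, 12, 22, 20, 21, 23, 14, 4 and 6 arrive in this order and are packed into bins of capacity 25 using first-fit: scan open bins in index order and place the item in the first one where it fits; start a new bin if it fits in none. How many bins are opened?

  5 → bin 1 (new)  [load 5/25]
  24 → bin 2 (new)  [load 24/25]
  19 → bin 1  [load 24/25]
  4 → bin 3 (new)  [load 4/25]
  12 → bin 3  [load 16/25]
  9 → bin 3  [load 25/25]
  12 → bin 4 (new)  [load 12/25]
  22 → bin 5 (new)  [load 22/25]
  20 → bin 6 (new)  [load 20/25]
  21 → bin 7 (new)  [load 21/25]
  23 → bin 8 (new)  [load 23/25]
  14 → bin 9 (new)  [load 14/25]
  4 → bin 4  [load 16/25]
  6 → bin 4  [load 22/25]
9 bins opened.

9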